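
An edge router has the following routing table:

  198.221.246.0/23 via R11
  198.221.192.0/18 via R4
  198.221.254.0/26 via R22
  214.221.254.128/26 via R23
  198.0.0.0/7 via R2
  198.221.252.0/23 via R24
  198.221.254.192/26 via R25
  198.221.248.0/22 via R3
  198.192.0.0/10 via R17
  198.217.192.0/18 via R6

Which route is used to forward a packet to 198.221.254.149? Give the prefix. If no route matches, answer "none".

Entries matching 198.221.254.149:
  198.0.0.0/7 (198.0.0.0 - 199.255.255.255)
  198.192.0.0/10 (198.192.0.0 - 198.255.255.255)
  198.221.192.0/18 (198.221.192.0 - 198.221.255.255)
Most specific is 198.221.192.0/18.

198.221.192.0/18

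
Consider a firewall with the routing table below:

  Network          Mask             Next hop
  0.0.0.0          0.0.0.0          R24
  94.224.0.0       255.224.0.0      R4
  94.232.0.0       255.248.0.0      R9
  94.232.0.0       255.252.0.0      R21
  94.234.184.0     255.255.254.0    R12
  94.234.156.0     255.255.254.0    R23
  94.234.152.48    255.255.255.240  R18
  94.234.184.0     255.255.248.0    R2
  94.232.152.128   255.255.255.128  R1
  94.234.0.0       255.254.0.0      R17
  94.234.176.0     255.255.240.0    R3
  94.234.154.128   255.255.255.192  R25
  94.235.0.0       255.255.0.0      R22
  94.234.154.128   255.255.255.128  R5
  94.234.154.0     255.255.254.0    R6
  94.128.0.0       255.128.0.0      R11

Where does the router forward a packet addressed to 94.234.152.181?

R17

Routes whose prefix contains 94.234.152.181:
  0.0.0.0/0 (default, matches everything) -> R24
  94.128.0.0/9 (94.128.0.0 - 94.255.255.255) -> R11
  94.224.0.0/11 (94.224.0.0 - 94.255.255.255) -> R4
  94.232.0.0/13 (94.232.0.0 - 94.239.255.255) -> R9
  94.232.0.0/14 (94.232.0.0 - 94.235.255.255) -> R21
  94.234.0.0/15 (94.234.0.0 - 94.235.255.255) -> R17
More-specific entries that do NOT match:
  94.234.152.48/28 (94.234.152.48 - 94.234.152.63) does not contain 94.234.152.181
  94.234.154.128/26 (94.234.154.128 - 94.234.154.191) does not contain 94.234.152.181
  94.232.152.128/25 (94.232.152.128 - 94.232.152.255) does not contain 94.234.152.181
  94.234.154.128/25 (94.234.154.128 - 94.234.154.255) does not contain 94.234.152.181
  94.234.184.0/23 (94.234.184.0 - 94.234.185.255) does not contain 94.234.152.181
  94.234.156.0/23 (94.234.156.0 - 94.234.157.255) does not contain 94.234.152.181
  94.234.154.0/23 (94.234.154.0 - 94.234.155.255) does not contain 94.234.152.181
  94.234.184.0/21 (94.234.184.0 - 94.234.191.255) does not contain 94.234.152.181
  94.234.176.0/20 (94.234.176.0 - 94.234.191.255) does not contain 94.234.152.181
  94.235.0.0/16 (94.235.0.0 - 94.235.255.255) does not contain 94.234.152.181
Longest matching prefix is /15 -> next hop R17.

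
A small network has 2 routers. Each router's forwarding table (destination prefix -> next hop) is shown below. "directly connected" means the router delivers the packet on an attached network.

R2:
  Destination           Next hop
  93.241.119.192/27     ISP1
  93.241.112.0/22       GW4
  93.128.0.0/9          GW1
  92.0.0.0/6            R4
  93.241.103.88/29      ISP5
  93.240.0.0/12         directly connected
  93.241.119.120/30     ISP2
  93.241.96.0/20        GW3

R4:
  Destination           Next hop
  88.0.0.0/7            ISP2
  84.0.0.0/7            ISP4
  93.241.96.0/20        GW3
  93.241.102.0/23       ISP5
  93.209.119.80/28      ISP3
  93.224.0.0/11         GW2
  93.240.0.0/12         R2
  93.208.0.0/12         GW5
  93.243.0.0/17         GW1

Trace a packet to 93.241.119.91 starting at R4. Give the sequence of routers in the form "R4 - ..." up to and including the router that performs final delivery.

At R4: longest match for 93.241.119.91 is 93.240.0.0/12 -> R2
At R2: longest match for 93.241.119.91 is 93.240.0.0/12 -> directly connected

R4 - R2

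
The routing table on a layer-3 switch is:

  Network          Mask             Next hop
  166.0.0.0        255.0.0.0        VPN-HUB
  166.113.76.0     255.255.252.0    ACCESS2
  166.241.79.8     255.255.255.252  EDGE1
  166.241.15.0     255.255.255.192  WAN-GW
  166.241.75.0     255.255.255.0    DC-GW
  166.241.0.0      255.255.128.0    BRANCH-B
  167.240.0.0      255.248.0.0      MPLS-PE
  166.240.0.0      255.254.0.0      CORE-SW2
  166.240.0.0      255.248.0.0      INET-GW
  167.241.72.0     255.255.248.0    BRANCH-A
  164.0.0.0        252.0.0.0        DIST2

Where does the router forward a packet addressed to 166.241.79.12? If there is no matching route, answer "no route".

Routes whose prefix contains 166.241.79.12:
  164.0.0.0/6 (164.0.0.0 - 167.255.255.255) -> DIST2
  166.0.0.0/8 (166.0.0.0 - 166.255.255.255) -> VPN-HUB
  166.240.0.0/13 (166.240.0.0 - 166.247.255.255) -> INET-GW
  166.240.0.0/15 (166.240.0.0 - 166.241.255.255) -> CORE-SW2
  166.241.0.0/17 (166.241.0.0 - 166.241.127.255) -> BRANCH-B
More-specific entries that do NOT match:
  166.241.79.8/30 (166.241.79.8 - 166.241.79.11) does not contain 166.241.79.12
  166.241.15.0/26 (166.241.15.0 - 166.241.15.63) does not contain 166.241.79.12
  166.241.75.0/24 (166.241.75.0 - 166.241.75.255) does not contain 166.241.79.12
  166.113.76.0/22 (166.113.76.0 - 166.113.79.255) does not contain 166.241.79.12
  167.241.72.0/21 (167.241.72.0 - 167.241.79.255) does not contain 166.241.79.12
Longest matching prefix is /17 -> next hop BRANCH-B.

BRANCH-B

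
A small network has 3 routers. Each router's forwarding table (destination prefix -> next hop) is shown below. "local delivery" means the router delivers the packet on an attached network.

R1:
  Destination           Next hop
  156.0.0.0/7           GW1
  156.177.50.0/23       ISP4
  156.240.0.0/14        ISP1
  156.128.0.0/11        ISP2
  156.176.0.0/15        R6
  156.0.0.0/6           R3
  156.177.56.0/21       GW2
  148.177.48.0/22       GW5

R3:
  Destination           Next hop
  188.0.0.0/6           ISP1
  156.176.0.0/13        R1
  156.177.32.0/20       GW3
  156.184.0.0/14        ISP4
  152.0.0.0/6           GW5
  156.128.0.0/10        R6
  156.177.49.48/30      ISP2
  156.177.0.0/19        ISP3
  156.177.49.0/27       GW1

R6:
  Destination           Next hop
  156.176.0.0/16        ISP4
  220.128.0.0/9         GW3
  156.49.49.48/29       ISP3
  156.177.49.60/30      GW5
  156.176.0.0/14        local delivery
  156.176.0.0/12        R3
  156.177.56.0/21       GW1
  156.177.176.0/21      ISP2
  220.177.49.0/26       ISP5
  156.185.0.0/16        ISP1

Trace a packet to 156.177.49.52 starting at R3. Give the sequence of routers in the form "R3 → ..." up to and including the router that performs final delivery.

R3 → R1 → R6

At R3: longest match for 156.177.49.52 is 156.176.0.0/13 -> R1
At R1: longest match for 156.177.49.52 is 156.176.0.0/15 -> R6
At R6: longest match for 156.177.49.52 is 156.176.0.0/14 -> local delivery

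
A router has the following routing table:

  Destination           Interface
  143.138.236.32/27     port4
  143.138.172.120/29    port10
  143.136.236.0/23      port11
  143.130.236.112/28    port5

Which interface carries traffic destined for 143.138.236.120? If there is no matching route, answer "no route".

No entry's prefix contains 143.138.236.120; there is no default route.

no route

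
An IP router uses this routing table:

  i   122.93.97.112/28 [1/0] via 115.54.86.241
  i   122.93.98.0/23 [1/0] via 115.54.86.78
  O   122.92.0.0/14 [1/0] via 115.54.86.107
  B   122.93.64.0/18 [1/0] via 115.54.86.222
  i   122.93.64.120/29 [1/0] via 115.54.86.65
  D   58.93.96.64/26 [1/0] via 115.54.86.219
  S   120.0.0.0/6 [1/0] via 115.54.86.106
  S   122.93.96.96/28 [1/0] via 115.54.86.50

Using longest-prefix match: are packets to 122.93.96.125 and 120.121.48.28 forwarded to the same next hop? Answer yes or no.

no

122.93.96.125: longest match 122.93.64.0/18 -> 115.54.86.222
120.121.48.28: longest match 120.0.0.0/6 -> 115.54.86.106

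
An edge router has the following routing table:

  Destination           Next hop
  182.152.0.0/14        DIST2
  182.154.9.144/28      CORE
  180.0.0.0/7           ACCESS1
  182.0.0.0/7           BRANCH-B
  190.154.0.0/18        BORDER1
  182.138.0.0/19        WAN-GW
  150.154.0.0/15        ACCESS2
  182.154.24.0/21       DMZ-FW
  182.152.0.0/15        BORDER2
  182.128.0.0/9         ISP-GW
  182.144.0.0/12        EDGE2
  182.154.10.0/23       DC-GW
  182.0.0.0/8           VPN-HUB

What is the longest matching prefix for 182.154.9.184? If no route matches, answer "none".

182.152.0.0/14

Entries matching 182.154.9.184:
  182.0.0.0/7 (182.0.0.0 - 183.255.255.255)
  182.0.0.0/8 (182.0.0.0 - 182.255.255.255)
  182.128.0.0/9 (182.128.0.0 - 182.255.255.255)
  182.144.0.0/12 (182.144.0.0 - 182.159.255.255)
  182.152.0.0/14 (182.152.0.0 - 182.155.255.255)
Most specific is 182.152.0.0/14.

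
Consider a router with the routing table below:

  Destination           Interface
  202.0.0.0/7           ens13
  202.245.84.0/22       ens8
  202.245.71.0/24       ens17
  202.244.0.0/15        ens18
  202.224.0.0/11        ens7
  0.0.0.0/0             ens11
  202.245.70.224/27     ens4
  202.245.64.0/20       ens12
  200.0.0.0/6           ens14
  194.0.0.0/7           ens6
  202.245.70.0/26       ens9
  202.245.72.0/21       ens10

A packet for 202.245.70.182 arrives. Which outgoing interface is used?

Routes whose prefix contains 202.245.70.182:
  0.0.0.0/0 (default, matches everything) -> ens11
  200.0.0.0/6 (200.0.0.0 - 203.255.255.255) -> ens14
  202.0.0.0/7 (202.0.0.0 - 203.255.255.255) -> ens13
  202.224.0.0/11 (202.224.0.0 - 202.255.255.255) -> ens7
  202.244.0.0/15 (202.244.0.0 - 202.245.255.255) -> ens18
  202.245.64.0/20 (202.245.64.0 - 202.245.79.255) -> ens12
More-specific entries that do NOT match:
  202.245.70.224/27 (202.245.70.224 - 202.245.70.255) does not contain 202.245.70.182
  202.245.70.0/26 (202.245.70.0 - 202.245.70.63) does not contain 202.245.70.182
  202.245.71.0/24 (202.245.71.0 - 202.245.71.255) does not contain 202.245.70.182
  202.245.84.0/22 (202.245.84.0 - 202.245.87.255) does not contain 202.245.70.182
  202.245.72.0/21 (202.245.72.0 - 202.245.79.255) does not contain 202.245.70.182
Longest matching prefix is /20 -> interface ens12.

ens12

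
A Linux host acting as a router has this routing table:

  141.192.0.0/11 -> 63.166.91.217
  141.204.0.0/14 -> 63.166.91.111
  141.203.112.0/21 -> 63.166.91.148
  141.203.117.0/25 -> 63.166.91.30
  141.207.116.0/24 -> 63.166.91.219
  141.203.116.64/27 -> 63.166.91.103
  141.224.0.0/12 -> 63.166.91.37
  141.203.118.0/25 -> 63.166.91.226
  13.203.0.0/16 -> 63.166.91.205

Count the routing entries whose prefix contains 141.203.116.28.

2

Prefixes containing 141.203.116.28:
  141.192.0.0/11 (141.192.0.0 - 141.223.255.255)
  141.203.112.0/21 (141.203.112.0 - 141.203.119.255)
Total matching entries: 2.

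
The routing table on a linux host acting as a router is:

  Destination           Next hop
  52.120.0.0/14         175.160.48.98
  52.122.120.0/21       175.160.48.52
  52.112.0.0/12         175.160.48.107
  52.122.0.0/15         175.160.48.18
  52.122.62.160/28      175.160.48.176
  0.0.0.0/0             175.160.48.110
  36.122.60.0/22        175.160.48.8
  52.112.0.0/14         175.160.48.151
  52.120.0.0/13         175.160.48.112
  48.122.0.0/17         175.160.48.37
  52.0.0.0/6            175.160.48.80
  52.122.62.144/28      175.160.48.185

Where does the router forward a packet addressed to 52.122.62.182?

Routes whose prefix contains 52.122.62.182:
  0.0.0.0/0 (default, matches everything) -> 175.160.48.110
  52.0.0.0/6 (52.0.0.0 - 55.255.255.255) -> 175.160.48.80
  52.112.0.0/12 (52.112.0.0 - 52.127.255.255) -> 175.160.48.107
  52.120.0.0/13 (52.120.0.0 - 52.127.255.255) -> 175.160.48.112
  52.120.0.0/14 (52.120.0.0 - 52.123.255.255) -> 175.160.48.98
  52.122.0.0/15 (52.122.0.0 - 52.123.255.255) -> 175.160.48.18
More-specific entries that do NOT match:
  52.122.62.160/28 (52.122.62.160 - 52.122.62.175) does not contain 52.122.62.182
  52.122.62.144/28 (52.122.62.144 - 52.122.62.159) does not contain 52.122.62.182
  36.122.60.0/22 (36.122.60.0 - 36.122.63.255) does not contain 52.122.62.182
  52.122.120.0/21 (52.122.120.0 - 52.122.127.255) does not contain 52.122.62.182
  48.122.0.0/17 (48.122.0.0 - 48.122.127.255) does not contain 52.122.62.182
Longest matching prefix is /15 -> next hop 175.160.48.18.

175.160.48.18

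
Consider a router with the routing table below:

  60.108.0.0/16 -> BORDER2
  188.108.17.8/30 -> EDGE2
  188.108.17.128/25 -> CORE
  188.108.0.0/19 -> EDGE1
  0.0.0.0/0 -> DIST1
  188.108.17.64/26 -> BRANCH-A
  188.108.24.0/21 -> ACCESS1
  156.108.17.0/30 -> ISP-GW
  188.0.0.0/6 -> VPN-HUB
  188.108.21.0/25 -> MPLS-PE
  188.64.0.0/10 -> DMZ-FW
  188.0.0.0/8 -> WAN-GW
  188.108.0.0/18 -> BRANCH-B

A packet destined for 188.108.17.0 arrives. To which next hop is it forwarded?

EDGE1

Routes whose prefix contains 188.108.17.0:
  0.0.0.0/0 (default, matches everything) -> DIST1
  188.0.0.0/6 (188.0.0.0 - 191.255.255.255) -> VPN-HUB
  188.0.0.0/8 (188.0.0.0 - 188.255.255.255) -> WAN-GW
  188.64.0.0/10 (188.64.0.0 - 188.127.255.255) -> DMZ-FW
  188.108.0.0/18 (188.108.0.0 - 188.108.63.255) -> BRANCH-B
  188.108.0.0/19 (188.108.0.0 - 188.108.31.255) -> EDGE1
More-specific entries that do NOT match:
  188.108.17.8/30 (188.108.17.8 - 188.108.17.11) does not contain 188.108.17.0
  156.108.17.0/30 (156.108.17.0 - 156.108.17.3) does not contain 188.108.17.0
  188.108.17.64/26 (188.108.17.64 - 188.108.17.127) does not contain 188.108.17.0
  188.108.17.128/25 (188.108.17.128 - 188.108.17.255) does not contain 188.108.17.0
  188.108.21.0/25 (188.108.21.0 - 188.108.21.127) does not contain 188.108.17.0
  188.108.24.0/21 (188.108.24.0 - 188.108.31.255) does not contain 188.108.17.0
Longest matching prefix is /19 -> next hop EDGE1.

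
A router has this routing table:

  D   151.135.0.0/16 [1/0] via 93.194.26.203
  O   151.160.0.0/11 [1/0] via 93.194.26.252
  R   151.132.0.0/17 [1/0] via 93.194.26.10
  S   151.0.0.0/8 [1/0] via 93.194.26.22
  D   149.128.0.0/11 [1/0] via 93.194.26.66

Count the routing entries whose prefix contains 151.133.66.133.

1

Prefixes containing 151.133.66.133:
  151.0.0.0/8 (151.0.0.0 - 151.255.255.255)
Total matching entries: 1.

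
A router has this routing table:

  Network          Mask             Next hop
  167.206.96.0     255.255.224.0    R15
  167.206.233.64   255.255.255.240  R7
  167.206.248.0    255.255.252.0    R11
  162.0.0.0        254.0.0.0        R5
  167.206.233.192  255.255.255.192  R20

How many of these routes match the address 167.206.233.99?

No listed prefix contains 167.206.233.99.
Total matching entries: 0.

0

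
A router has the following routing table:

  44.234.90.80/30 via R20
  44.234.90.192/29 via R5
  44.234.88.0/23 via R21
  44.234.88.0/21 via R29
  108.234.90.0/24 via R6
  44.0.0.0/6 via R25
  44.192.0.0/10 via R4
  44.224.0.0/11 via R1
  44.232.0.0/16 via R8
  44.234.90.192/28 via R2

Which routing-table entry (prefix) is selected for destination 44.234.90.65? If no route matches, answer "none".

44.234.88.0/21

Entries matching 44.234.90.65:
  44.0.0.0/6 (44.0.0.0 - 47.255.255.255)
  44.192.0.0/10 (44.192.0.0 - 44.255.255.255)
  44.224.0.0/11 (44.224.0.0 - 44.255.255.255)
  44.234.88.0/21 (44.234.88.0 - 44.234.95.255)
Most specific is 44.234.88.0/21.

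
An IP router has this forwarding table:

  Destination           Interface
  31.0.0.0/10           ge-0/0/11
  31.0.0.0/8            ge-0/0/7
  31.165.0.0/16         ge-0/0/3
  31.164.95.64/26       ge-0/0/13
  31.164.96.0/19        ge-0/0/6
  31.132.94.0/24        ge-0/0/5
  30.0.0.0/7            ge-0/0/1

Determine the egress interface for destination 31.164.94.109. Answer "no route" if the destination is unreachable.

ge-0/0/7

Routes whose prefix contains 31.164.94.109:
  30.0.0.0/7 (30.0.0.0 - 31.255.255.255) -> ge-0/0/1
  31.0.0.0/8 (31.0.0.0 - 31.255.255.255) -> ge-0/0/7
More-specific entries that do NOT match:
  31.164.95.64/26 (31.164.95.64 - 31.164.95.127) does not contain 31.164.94.109
  31.132.94.0/24 (31.132.94.0 - 31.132.94.255) does not contain 31.164.94.109
  31.164.96.0/19 (31.164.96.0 - 31.164.127.255) does not contain 31.164.94.109
  31.165.0.0/16 (31.165.0.0 - 31.165.255.255) does not contain 31.164.94.109
  31.0.0.0/10 (31.0.0.0 - 31.63.255.255) does not contain 31.164.94.109
Longest matching prefix is /8 -> interface ge-0/0/7.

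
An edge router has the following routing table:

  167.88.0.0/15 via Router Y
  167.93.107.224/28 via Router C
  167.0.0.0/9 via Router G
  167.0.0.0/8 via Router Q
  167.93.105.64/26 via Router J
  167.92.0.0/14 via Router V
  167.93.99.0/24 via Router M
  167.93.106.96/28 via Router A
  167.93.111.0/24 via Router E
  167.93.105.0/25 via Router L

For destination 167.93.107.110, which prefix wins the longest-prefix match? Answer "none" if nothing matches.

Entries matching 167.93.107.110:
  167.0.0.0/8 (167.0.0.0 - 167.255.255.255)
  167.0.0.0/9 (167.0.0.0 - 167.127.255.255)
  167.92.0.0/14 (167.92.0.0 - 167.95.255.255)
Most specific is 167.92.0.0/14.

167.92.0.0/14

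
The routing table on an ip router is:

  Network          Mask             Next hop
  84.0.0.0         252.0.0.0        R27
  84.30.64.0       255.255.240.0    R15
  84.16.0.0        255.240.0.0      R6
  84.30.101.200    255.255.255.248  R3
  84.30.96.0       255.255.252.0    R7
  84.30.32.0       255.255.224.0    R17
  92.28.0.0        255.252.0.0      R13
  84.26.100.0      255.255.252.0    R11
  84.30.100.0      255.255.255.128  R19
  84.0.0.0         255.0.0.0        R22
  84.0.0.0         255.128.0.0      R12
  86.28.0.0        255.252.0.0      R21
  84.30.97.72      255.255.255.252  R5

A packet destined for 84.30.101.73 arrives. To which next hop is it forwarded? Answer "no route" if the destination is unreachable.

Routes whose prefix contains 84.30.101.73:
  84.0.0.0/6 (84.0.0.0 - 87.255.255.255) -> R27
  84.0.0.0/8 (84.0.0.0 - 84.255.255.255) -> R22
  84.0.0.0/9 (84.0.0.0 - 84.127.255.255) -> R12
  84.16.0.0/12 (84.16.0.0 - 84.31.255.255) -> R6
More-specific entries that do NOT match:
  84.30.97.72/30 (84.30.97.72 - 84.30.97.75) does not contain 84.30.101.73
  84.30.101.200/29 (84.30.101.200 - 84.30.101.207) does not contain 84.30.101.73
  84.30.100.0/25 (84.30.100.0 - 84.30.100.127) does not contain 84.30.101.73
  84.30.96.0/22 (84.30.96.0 - 84.30.99.255) does not contain 84.30.101.73
  84.26.100.0/22 (84.26.100.0 - 84.26.103.255) does not contain 84.30.101.73
  84.30.64.0/20 (84.30.64.0 - 84.30.79.255) does not contain 84.30.101.73
  84.30.32.0/19 (84.30.32.0 - 84.30.63.255) does not contain 84.30.101.73
  92.28.0.0/14 (92.28.0.0 - 92.31.255.255) does not contain 84.30.101.73
  86.28.0.0/14 (86.28.0.0 - 86.31.255.255) does not contain 84.30.101.73
Longest matching prefix is /12 -> next hop R6.

R6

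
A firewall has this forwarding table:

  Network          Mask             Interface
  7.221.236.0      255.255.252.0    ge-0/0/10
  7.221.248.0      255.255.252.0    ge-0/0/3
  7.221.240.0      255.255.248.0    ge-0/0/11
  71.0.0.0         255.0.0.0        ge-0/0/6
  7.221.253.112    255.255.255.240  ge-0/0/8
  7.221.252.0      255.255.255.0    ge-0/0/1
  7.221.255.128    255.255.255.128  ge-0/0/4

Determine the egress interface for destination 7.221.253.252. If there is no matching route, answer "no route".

no route

No entry's prefix contains 7.221.253.252; there is no default route.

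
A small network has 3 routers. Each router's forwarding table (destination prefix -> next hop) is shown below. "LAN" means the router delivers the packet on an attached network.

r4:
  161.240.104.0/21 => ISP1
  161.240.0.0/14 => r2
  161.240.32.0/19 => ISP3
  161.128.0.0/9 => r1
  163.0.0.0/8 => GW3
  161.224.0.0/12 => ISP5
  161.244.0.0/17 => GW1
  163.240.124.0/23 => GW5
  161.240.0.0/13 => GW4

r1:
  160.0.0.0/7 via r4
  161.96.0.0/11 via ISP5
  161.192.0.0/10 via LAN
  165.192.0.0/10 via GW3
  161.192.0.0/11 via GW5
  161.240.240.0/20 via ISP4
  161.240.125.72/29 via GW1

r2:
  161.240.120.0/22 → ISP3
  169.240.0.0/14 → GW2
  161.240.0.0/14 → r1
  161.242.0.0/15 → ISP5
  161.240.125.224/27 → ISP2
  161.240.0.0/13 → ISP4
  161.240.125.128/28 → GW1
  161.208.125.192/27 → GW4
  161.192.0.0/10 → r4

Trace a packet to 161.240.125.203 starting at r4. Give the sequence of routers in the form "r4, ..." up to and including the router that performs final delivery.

r4, r2, r1

At r4: longest match for 161.240.125.203 is 161.240.0.0/14 -> r2
At r2: longest match for 161.240.125.203 is 161.240.0.0/14 -> r1
At r1: longest match for 161.240.125.203 is 161.192.0.0/10 -> LAN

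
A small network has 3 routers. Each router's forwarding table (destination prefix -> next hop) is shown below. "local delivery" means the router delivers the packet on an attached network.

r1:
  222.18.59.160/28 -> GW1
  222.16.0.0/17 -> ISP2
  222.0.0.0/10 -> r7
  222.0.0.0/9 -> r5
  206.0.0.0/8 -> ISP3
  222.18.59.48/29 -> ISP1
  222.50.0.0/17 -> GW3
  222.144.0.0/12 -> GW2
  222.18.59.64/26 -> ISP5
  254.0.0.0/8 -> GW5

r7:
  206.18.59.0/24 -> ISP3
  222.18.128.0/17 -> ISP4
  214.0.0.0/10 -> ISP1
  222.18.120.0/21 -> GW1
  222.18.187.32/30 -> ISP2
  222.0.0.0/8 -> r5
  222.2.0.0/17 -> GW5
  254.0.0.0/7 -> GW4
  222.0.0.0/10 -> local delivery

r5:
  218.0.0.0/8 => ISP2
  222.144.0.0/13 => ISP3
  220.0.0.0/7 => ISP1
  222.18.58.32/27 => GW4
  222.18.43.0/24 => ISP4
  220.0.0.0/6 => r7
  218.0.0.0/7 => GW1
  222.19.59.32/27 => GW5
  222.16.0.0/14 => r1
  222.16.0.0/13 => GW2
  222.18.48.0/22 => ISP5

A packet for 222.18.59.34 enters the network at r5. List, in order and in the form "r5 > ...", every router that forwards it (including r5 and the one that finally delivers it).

r5 > r1 > r7

At r5: longest match for 222.18.59.34 is 222.16.0.0/14 -> r1
At r1: longest match for 222.18.59.34 is 222.0.0.0/10 -> r7
At r7: longest match for 222.18.59.34 is 222.0.0.0/10 -> local delivery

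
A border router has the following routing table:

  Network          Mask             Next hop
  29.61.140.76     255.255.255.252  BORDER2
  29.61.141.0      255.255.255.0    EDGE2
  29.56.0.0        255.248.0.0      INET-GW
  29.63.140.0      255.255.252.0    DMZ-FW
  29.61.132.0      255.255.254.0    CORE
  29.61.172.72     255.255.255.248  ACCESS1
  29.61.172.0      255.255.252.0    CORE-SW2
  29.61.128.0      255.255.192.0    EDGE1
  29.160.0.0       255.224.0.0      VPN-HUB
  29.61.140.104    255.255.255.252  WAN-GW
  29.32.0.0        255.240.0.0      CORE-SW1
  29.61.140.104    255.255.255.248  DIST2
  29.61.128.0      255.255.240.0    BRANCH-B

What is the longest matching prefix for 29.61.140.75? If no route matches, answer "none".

29.61.128.0/20

Entries matching 29.61.140.75:
  29.56.0.0/13 (29.56.0.0 - 29.63.255.255)
  29.61.128.0/18 (29.61.128.0 - 29.61.191.255)
  29.61.128.0/20 (29.61.128.0 - 29.61.143.255)
Most specific is 29.61.128.0/20.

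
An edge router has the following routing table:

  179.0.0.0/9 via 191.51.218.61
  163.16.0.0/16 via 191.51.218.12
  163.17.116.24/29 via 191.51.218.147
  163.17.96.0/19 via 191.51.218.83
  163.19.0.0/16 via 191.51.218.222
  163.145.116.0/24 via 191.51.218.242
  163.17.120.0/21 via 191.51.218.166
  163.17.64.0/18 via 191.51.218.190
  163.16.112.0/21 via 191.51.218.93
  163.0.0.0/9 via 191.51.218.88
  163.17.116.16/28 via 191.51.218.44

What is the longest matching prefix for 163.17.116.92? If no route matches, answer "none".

Entries matching 163.17.116.92:
  163.0.0.0/9 (163.0.0.0 - 163.127.255.255)
  163.17.64.0/18 (163.17.64.0 - 163.17.127.255)
  163.17.96.0/19 (163.17.96.0 - 163.17.127.255)
Most specific is 163.17.96.0/19.

163.17.96.0/19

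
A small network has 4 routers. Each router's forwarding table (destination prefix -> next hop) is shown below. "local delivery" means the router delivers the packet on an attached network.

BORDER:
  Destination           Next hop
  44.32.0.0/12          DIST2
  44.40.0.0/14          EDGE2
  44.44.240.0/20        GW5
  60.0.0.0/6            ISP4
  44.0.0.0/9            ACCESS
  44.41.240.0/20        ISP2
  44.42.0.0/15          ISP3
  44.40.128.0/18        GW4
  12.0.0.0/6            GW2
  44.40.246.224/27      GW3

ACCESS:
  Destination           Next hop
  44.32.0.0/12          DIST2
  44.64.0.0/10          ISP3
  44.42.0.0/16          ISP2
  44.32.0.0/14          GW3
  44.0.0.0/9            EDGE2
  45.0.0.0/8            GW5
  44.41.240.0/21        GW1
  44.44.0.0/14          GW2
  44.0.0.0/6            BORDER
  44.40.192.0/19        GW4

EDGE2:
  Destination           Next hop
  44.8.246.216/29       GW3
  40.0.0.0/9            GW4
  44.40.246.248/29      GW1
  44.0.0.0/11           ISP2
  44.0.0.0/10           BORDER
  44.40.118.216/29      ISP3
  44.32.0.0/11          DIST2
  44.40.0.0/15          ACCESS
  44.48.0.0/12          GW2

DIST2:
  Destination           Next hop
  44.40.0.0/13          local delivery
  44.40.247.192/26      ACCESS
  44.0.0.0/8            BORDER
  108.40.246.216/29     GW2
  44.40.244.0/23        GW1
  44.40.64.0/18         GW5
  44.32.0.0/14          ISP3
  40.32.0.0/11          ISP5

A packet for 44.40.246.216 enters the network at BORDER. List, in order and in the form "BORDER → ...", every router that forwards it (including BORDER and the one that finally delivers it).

BORDER → EDGE2 → ACCESS → DIST2

At BORDER: longest match for 44.40.246.216 is 44.40.0.0/14 -> EDGE2
At EDGE2: longest match for 44.40.246.216 is 44.40.0.0/15 -> ACCESS
At ACCESS: longest match for 44.40.246.216 is 44.32.0.0/12 -> DIST2
At DIST2: longest match for 44.40.246.216 is 44.40.0.0/13 -> local delivery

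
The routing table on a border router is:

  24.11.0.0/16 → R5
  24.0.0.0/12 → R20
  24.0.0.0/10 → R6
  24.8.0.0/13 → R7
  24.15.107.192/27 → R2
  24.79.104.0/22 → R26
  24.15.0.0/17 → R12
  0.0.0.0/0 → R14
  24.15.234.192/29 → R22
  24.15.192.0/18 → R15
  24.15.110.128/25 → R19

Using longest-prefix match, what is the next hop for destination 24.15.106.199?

R12

Routes whose prefix contains 24.15.106.199:
  0.0.0.0/0 (default, matches everything) -> R14
  24.0.0.0/10 (24.0.0.0 - 24.63.255.255) -> R6
  24.0.0.0/12 (24.0.0.0 - 24.15.255.255) -> R20
  24.8.0.0/13 (24.8.0.0 - 24.15.255.255) -> R7
  24.15.0.0/17 (24.15.0.0 - 24.15.127.255) -> R12
More-specific entries that do NOT match:
  24.15.234.192/29 (24.15.234.192 - 24.15.234.199) does not contain 24.15.106.199
  24.15.107.192/27 (24.15.107.192 - 24.15.107.223) does not contain 24.15.106.199
  24.15.110.128/25 (24.15.110.128 - 24.15.110.255) does not contain 24.15.106.199
  24.79.104.0/22 (24.79.104.0 - 24.79.107.255) does not contain 24.15.106.199
  24.15.192.0/18 (24.15.192.0 - 24.15.255.255) does not contain 24.15.106.199
Longest matching prefix is /17 -> next hop R12.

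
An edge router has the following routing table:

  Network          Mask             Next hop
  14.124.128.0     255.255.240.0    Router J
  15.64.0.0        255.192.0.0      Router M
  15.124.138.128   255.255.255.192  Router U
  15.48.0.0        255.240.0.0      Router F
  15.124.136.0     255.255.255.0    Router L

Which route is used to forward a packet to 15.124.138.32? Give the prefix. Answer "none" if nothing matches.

Entries matching 15.124.138.32:
  15.64.0.0/10 (15.64.0.0 - 15.127.255.255)
Most specific is 15.64.0.0/10.

15.64.0.0/10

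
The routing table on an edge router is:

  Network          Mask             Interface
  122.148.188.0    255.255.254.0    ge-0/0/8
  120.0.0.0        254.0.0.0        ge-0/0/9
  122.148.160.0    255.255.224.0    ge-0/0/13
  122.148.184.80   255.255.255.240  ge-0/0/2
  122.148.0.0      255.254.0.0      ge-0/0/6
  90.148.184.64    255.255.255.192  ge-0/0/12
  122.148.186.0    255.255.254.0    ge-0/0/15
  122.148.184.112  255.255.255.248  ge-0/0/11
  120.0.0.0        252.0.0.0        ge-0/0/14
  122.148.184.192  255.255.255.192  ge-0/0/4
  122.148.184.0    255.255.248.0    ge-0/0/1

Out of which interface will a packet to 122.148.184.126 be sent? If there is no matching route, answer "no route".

ge-0/0/1

Routes whose prefix contains 122.148.184.126:
  120.0.0.0/6 (120.0.0.0 - 123.255.255.255) -> ge-0/0/14
  122.148.0.0/15 (122.148.0.0 - 122.149.255.255) -> ge-0/0/6
  122.148.160.0/19 (122.148.160.0 - 122.148.191.255) -> ge-0/0/13
  122.148.184.0/21 (122.148.184.0 - 122.148.191.255) -> ge-0/0/1
More-specific entries that do NOT match:
  122.148.184.112/29 (122.148.184.112 - 122.148.184.119) does not contain 122.148.184.126
  122.148.184.80/28 (122.148.184.80 - 122.148.184.95) does not contain 122.148.184.126
  90.148.184.64/26 (90.148.184.64 - 90.148.184.127) does not contain 122.148.184.126
  122.148.184.192/26 (122.148.184.192 - 122.148.184.255) does not contain 122.148.184.126
  122.148.188.0/23 (122.148.188.0 - 122.148.189.255) does not contain 122.148.184.126
  122.148.186.0/23 (122.148.186.0 - 122.148.187.255) does not contain 122.148.184.126
Longest matching prefix is /21 -> interface ge-0/0/1.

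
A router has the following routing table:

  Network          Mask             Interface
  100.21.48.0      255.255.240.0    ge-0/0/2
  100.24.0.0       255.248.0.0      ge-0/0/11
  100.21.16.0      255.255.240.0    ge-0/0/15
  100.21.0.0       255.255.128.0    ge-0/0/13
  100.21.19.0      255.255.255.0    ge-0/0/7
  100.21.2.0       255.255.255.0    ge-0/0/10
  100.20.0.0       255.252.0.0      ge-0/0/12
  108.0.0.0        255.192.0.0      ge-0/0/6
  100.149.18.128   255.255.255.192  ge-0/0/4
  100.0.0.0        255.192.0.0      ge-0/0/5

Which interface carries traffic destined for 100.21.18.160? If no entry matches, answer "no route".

ge-0/0/15

Routes whose prefix contains 100.21.18.160:
  100.0.0.0/10 (100.0.0.0 - 100.63.255.255) -> ge-0/0/5
  100.20.0.0/14 (100.20.0.0 - 100.23.255.255) -> ge-0/0/12
  100.21.0.0/17 (100.21.0.0 - 100.21.127.255) -> ge-0/0/13
  100.21.16.0/20 (100.21.16.0 - 100.21.31.255) -> ge-0/0/15
More-specific entries that do NOT match:
  100.149.18.128/26 (100.149.18.128 - 100.149.18.191) does not contain 100.21.18.160
  100.21.19.0/24 (100.21.19.0 - 100.21.19.255) does not contain 100.21.18.160
  100.21.2.0/24 (100.21.2.0 - 100.21.2.255) does not contain 100.21.18.160
Longest matching prefix is /20 -> interface ge-0/0/15.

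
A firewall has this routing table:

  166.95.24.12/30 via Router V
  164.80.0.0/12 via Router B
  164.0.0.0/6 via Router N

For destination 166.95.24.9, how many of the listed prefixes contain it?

Prefixes containing 166.95.24.9:
  164.0.0.0/6 (164.0.0.0 - 167.255.255.255)
Total matching entries: 1.

1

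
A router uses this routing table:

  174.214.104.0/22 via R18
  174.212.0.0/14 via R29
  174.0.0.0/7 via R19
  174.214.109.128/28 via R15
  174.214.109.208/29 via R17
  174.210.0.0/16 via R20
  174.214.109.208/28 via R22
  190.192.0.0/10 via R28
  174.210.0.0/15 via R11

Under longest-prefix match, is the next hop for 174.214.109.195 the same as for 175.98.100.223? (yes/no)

no

174.214.109.195: longest match 174.212.0.0/14 -> R29
175.98.100.223: longest match 174.0.0.0/7 -> R19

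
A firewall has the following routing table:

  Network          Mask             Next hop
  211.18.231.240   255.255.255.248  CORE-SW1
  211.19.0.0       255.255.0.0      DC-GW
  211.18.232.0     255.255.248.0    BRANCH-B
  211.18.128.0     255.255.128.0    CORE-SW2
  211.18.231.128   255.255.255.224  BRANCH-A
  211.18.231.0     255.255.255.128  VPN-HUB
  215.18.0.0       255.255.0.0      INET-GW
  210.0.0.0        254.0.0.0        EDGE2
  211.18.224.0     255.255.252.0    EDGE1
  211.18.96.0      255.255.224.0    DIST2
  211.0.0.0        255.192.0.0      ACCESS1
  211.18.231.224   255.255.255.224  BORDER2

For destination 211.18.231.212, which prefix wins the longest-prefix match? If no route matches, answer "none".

Entries matching 211.18.231.212:
  210.0.0.0/7 (210.0.0.0 - 211.255.255.255)
  211.0.0.0/10 (211.0.0.0 - 211.63.255.255)
  211.18.128.0/17 (211.18.128.0 - 211.18.255.255)
Most specific is 211.18.128.0/17.

211.18.128.0/17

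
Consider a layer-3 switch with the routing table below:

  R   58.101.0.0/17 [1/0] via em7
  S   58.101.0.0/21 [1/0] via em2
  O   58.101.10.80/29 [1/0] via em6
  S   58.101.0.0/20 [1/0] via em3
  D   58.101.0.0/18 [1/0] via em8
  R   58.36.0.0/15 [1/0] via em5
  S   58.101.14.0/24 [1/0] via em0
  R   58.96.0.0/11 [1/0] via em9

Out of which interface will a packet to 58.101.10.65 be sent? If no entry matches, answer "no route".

em3

Routes whose prefix contains 58.101.10.65:
  58.96.0.0/11 (58.96.0.0 - 58.127.255.255) -> em9
  58.101.0.0/17 (58.101.0.0 - 58.101.127.255) -> em7
  58.101.0.0/18 (58.101.0.0 - 58.101.63.255) -> em8
  58.101.0.0/20 (58.101.0.0 - 58.101.15.255) -> em3
More-specific entries that do NOT match:
  58.101.10.80/29 (58.101.10.80 - 58.101.10.87) does not contain 58.101.10.65
  58.101.14.0/24 (58.101.14.0 - 58.101.14.255) does not contain 58.101.10.65
  58.101.0.0/21 (58.101.0.0 - 58.101.7.255) does not contain 58.101.10.65
Longest matching prefix is /20 -> interface em3.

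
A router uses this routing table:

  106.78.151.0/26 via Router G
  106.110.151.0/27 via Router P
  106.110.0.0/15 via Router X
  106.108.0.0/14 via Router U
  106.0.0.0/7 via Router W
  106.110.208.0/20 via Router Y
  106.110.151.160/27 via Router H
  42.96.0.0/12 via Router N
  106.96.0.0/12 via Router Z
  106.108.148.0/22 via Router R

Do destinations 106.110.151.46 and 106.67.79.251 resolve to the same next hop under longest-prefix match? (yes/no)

106.110.151.46: longest match 106.110.0.0/15 -> Router X
106.67.79.251: longest match 106.0.0.0/7 -> Router W

no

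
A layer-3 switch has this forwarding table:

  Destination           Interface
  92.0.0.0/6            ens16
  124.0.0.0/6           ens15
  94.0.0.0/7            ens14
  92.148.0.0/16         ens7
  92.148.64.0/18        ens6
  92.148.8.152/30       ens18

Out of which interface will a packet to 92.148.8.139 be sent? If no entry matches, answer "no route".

ens7

Routes whose prefix contains 92.148.8.139:
  92.0.0.0/6 (92.0.0.0 - 95.255.255.255) -> ens16
  92.148.0.0/16 (92.148.0.0 - 92.148.255.255) -> ens7
More-specific entries that do NOT match:
  92.148.8.152/30 (92.148.8.152 - 92.148.8.155) does not contain 92.148.8.139
  92.148.64.0/18 (92.148.64.0 - 92.148.127.255) does not contain 92.148.8.139
Longest matching prefix is /16 -> interface ens7.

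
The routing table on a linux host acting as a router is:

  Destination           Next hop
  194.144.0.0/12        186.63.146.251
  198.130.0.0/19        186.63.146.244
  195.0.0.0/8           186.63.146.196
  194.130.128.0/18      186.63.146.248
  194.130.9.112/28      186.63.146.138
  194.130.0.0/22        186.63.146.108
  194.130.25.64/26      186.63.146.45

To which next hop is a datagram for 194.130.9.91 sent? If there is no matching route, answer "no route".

no route

No entry's prefix contains 194.130.9.91; there is no default route.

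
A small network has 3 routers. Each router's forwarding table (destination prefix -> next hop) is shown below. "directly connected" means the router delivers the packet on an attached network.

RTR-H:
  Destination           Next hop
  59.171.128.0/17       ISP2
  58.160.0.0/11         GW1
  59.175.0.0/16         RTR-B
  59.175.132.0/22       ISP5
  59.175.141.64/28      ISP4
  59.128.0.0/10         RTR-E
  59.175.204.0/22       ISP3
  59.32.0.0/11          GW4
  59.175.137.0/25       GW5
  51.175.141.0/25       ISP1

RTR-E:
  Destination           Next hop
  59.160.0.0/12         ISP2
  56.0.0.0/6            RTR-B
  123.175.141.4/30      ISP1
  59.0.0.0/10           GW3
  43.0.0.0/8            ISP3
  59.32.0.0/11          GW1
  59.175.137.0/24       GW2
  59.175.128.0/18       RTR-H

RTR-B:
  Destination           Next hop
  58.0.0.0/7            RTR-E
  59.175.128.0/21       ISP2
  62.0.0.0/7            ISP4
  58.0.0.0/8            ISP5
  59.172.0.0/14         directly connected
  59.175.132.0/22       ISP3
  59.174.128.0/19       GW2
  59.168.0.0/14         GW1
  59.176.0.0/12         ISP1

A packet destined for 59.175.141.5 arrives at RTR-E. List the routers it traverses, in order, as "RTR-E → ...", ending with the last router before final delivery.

RTR-E → RTR-H → RTR-B

At RTR-E: longest match for 59.175.141.5 is 59.175.128.0/18 -> RTR-H
At RTR-H: longest match for 59.175.141.5 is 59.175.0.0/16 -> RTR-B
At RTR-B: longest match for 59.175.141.5 is 59.172.0.0/14 -> directly connected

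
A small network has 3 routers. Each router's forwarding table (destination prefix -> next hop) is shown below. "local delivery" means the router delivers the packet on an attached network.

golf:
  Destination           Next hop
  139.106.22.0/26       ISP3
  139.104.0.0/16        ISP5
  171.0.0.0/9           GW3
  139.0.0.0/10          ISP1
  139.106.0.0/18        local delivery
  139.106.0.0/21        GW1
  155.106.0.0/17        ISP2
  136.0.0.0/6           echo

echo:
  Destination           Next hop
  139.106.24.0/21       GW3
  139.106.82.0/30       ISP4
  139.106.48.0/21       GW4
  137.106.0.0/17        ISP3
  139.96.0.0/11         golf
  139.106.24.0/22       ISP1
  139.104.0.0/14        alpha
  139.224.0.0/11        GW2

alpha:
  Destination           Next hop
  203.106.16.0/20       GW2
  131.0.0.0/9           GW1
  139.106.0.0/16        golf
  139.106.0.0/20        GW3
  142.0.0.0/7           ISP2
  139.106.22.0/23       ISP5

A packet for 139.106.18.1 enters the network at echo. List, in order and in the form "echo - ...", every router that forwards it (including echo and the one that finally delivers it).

echo - alpha - golf

At echo: longest match for 139.106.18.1 is 139.104.0.0/14 -> alpha
At alpha: longest match for 139.106.18.1 is 139.106.0.0/16 -> golf
At golf: longest match for 139.106.18.1 is 139.106.0.0/18 -> local delivery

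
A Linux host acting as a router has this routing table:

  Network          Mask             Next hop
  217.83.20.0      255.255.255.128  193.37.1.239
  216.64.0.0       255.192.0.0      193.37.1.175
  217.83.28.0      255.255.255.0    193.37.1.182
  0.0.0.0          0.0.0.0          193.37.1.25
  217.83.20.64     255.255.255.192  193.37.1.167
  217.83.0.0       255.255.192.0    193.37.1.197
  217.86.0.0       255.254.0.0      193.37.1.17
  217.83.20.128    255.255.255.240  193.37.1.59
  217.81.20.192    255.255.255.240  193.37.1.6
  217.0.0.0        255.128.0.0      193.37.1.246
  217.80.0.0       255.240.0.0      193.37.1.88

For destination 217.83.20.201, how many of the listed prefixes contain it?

4

Prefixes containing 217.83.20.201:
  0.0.0.0/0 (default, matches everything)
  217.0.0.0/9 (217.0.0.0 - 217.127.255.255)
  217.80.0.0/12 (217.80.0.0 - 217.95.255.255)
  217.83.0.0/18 (217.83.0.0 - 217.83.63.255)
Total matching entries: 4.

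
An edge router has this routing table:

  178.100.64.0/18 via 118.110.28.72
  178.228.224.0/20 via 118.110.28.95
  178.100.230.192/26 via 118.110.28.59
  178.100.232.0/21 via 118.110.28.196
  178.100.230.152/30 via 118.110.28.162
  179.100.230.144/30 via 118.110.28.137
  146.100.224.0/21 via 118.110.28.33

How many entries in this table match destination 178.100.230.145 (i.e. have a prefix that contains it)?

No listed prefix contains 178.100.230.145.
Total matching entries: 0.

0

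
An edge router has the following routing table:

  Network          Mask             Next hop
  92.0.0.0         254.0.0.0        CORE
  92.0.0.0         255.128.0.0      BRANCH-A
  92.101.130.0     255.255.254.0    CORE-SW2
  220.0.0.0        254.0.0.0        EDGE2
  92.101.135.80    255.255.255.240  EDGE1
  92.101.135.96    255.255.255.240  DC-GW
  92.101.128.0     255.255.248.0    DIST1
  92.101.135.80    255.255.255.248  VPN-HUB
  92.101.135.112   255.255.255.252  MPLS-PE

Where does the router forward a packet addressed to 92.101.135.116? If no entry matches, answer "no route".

DIST1

Routes whose prefix contains 92.101.135.116:
  92.0.0.0/7 (92.0.0.0 - 93.255.255.255) -> CORE
  92.0.0.0/9 (92.0.0.0 - 92.127.255.255) -> BRANCH-A
  92.101.128.0/21 (92.101.128.0 - 92.101.135.255) -> DIST1
More-specific entries that do NOT match:
  92.101.135.112/30 (92.101.135.112 - 92.101.135.115) does not contain 92.101.135.116
  92.101.135.80/29 (92.101.135.80 - 92.101.135.87) does not contain 92.101.135.116
  92.101.135.80/28 (92.101.135.80 - 92.101.135.95) does not contain 92.101.135.116
  92.101.135.96/28 (92.101.135.96 - 92.101.135.111) does not contain 92.101.135.116
  92.101.130.0/23 (92.101.130.0 - 92.101.131.255) does not contain 92.101.135.116
Longest matching prefix is /21 -> next hop DIST1.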